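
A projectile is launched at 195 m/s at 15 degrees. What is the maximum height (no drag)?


H = (v0*sin(theta))^2 / (2g) = (195*sin(15°))^2 / (2*9.81) = 129.8 m

129.8 m


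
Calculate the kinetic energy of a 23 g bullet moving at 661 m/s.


E = 0.5*m*v^2 = 0.5*0.023*661^2 = 5025 J

5025 J


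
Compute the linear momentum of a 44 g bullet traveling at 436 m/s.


p = m*v = 0.044*436 = 19.18 kg·m/s

19.18 kg·m/s


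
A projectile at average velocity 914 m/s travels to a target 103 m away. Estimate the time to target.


t = d/v = 103/914 = 0.1127 s

0.1127 s


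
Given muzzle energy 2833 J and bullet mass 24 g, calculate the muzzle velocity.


v = sqrt(2*E/m) = sqrt(2*2833/0.024) = 485.9 m/s

485.9 m/s


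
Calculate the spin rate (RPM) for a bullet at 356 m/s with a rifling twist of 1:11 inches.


twist_m = 11*0.0254 = 0.2794 m
spin = v/twist = 356/0.2794 = 1274.159 rev/s
RPM = spin*60 = 1274.159*60 ≈ 76450 RPM

76450 RPM


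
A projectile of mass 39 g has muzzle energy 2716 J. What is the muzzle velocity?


v = sqrt(2*E/m) = sqrt(2*2716/0.039) = 373.2 m/s

373.2 m/s


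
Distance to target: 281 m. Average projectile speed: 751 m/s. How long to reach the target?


t = d/v = 281/751 = 0.3742 s

0.3742 s


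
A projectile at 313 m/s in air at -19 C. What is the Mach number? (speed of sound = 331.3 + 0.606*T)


a = 331.3 + 0.606*(-19) = 319.786 m/s
M = v/a = 313/319.786 = 0.9788

0.9788


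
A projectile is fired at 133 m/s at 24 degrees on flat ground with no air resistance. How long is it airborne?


T = 2*v0*sin(theta)/g = 2*133*sin(24°)/9.81 = 11.03 s

11.03 s


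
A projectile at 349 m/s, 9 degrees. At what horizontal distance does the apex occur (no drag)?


R = v0^2*sin(2*theta)/g = 349^2*sin(2*9°)/9.81 = 3836.76 m
apex_dist = R/2 = 3836.76/2 = 1918 m

1918 m


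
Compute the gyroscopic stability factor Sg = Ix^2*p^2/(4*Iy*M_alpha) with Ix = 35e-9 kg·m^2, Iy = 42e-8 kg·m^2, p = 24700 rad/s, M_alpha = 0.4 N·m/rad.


Sg = Ix^2 * p^2 / (4 * Iy * M_alpha) = (35e-9)^2 * 24700^2 / (4 * 42e-8 * 0.4) = 1.112

1.112


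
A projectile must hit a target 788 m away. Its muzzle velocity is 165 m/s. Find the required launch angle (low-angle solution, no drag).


sin(2*theta) = R*g/v0^2 = 788*9.81/165^2 = 0.28394, theta = arcsin(0.28394)/2 = 8.248°

8.248 degrees


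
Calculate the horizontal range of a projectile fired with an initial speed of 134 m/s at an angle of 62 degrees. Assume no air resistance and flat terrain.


R = v0^2 * sin(2*theta) / g = 134^2 * sin(2*62°) / 9.81 = 1517 m

1517 m


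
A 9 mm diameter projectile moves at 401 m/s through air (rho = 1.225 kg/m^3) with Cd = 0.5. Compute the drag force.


A = pi*(d/2)^2 = pi*(9/2000)^2 = 6.36173e-05 m^2
Fd = 0.5*Cd*rho*A*v^2 = 0.5*0.5*1.225*6.36173e-05*401^2 = 3.133 N

3.133 N


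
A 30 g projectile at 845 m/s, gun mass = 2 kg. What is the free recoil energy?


v_r = m_p*v_p/m_gun = 0.03*845/2 = 12.675 m/s, E_r = 0.5*m_gun*v_r^2 = 0.5*2*12.675^2 = 160.7 J

160.7 J


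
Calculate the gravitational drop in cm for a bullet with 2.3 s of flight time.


drop = 0.5*g*t^2 = 0.5*9.81*2.3^2 = 25.9474 m ≈ 2595 cm

2595 cm


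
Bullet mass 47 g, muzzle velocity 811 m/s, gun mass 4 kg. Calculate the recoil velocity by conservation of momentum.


v_recoil = m_p * v_p / m_gun = 0.047 * 811 / 4 = 9.529 m/s

9.529 m/s


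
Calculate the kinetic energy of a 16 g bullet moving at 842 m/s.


E = 0.5*m*v^2 = 0.5*0.016*842^2 = 5672 J

5672 J


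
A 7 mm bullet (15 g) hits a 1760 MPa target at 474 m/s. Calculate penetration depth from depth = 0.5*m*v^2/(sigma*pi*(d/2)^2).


A = pi*(d/2)^2 = pi*(7/2)^2 = 38.4845 mm^2
E = 0.5*m*v^2 = 0.5*0.015*474^2 = 1685.07 J
depth = E/(sigma*A) = 1685.07 J / (1760 MPa * 38.4845 mm^2) = 1685.07/(1760 * 38.4845) m = 0.0248782 m ≈ 24.88 mm

24.88 mm


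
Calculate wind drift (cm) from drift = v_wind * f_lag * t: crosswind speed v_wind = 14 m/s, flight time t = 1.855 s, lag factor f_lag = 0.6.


drift = v_wind * lag * t = 14 * 0.6 * 1.855 = 15.582 m ≈ 1558 cm

1558 cm


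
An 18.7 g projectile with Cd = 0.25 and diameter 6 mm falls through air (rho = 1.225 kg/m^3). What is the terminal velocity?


A = pi*(d/2)^2 = pi*(6/2000)^2 = 2.82743e-05 m^2
vt = sqrt(2mg/(Cd*rho*A)) = sqrt(2*0.0187*9.81/(0.25 * 1.225 * 2.82743e-05)) = 205.8 m/s

205.8 m/s


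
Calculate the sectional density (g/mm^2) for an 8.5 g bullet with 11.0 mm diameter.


SD = m/d^2 = 8.5/11.0^2 = 0.07025 g/mm^2

0.07025 g/mm^2


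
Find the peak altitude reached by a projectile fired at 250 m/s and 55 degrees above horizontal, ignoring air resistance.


H = (v0*sin(theta))^2 / (2g) = (250*sin(55°))^2 / (2*9.81) = 2138 m

2138 m


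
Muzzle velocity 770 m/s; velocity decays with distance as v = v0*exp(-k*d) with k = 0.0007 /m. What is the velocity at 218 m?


v = v0*exp(-k*d) = 770*exp(-0.0007*218) = 661 m/s

661 m/s


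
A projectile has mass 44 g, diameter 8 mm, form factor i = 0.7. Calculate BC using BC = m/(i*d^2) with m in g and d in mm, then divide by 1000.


BC = m/(i*d^2*1000) = 44/(0.7 * 8^2 * 1000) = 0.0009821

0.0009821


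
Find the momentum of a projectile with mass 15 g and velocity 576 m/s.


p = m*v = 0.015*576 = 8.64 kg·m/s

8.64 kg·m/s


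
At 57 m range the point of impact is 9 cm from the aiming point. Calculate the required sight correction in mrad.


1 mrad subtends 1 cm per 10 m of range, so adj = error_cm / (dist_m / 10) = 9 / (57/10) = 1.579 mrad

1.579 mrad


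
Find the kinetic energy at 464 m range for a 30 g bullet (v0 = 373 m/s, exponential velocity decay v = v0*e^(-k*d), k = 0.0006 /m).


v = v0*exp(-k*d) = 373*exp(-0.0006*464) = 282.359 m/s
E = 0.5*m*v^2 = 0.5*0.03*282.359^2 = 1196 J

1196 J


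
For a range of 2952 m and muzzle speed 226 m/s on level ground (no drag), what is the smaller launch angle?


sin(2*theta) = R*g/v0^2 = 2952*9.81/226^2 = 0.566981, theta = arcsin(0.566981)/2 = 17.27°

17.27 degrees


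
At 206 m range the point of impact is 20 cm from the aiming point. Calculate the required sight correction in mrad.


1 mrad subtends 1 cm per 10 m of range, so adj = error_cm / (dist_m / 10) = 20 / (206/10) = 0.9709 mrad

0.9709 mrad


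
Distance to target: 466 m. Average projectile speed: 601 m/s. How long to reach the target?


t = d/v = 466/601 = 0.7754 s

0.7754 s


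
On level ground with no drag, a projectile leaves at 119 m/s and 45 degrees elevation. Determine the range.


R = v0^2 * sin(2*theta) / g = 119^2 * sin(2*45°) / 9.81 = 1444 m

1444 m


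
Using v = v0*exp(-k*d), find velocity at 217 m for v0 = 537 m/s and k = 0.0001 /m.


v = v0*exp(-k*d) = 537*exp(-0.0001*217) = 525.5 m/s

525.5 m/s


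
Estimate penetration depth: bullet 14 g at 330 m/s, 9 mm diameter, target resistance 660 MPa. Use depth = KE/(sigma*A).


A = pi*(d/2)^2 = pi*(9/2)^2 = 63.6173 mm^2
E = 0.5*m*v^2 = 0.5*0.014*330^2 = 762.3 J
depth = E/(sigma*A) = 762.3 J / (660 MPa * 63.6173 mm^2) = 762.3/(660 * 63.6173) m = 0.0181555 m ≈ 18.16 mm

18.16 mm


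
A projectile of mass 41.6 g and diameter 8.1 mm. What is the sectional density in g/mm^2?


SD = m/d^2 = 41.6/8.1^2 = 0.634 g/mm^2

0.634 g/mm^2


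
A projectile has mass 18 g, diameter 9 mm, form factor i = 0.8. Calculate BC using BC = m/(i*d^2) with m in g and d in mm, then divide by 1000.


BC = m/(i*d^2*1000) = 18/(0.8 * 9^2 * 1000) = 0.0002778

0.0002778


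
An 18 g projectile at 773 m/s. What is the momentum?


p = m*v = 0.018*773 = 13.91 kg·m/s

13.91 kg·m/s


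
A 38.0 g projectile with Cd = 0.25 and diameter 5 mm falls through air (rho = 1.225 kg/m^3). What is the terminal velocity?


A = pi*(d/2)^2 = pi*(5/2000)^2 = 1.96350e-05 m^2
vt = sqrt(2mg/(Cd*rho*A)) = sqrt(2*0.038*9.81/(0.25 * 1.225 * 1.96350e-05)) = 352.1 m/s

352.1 m/s


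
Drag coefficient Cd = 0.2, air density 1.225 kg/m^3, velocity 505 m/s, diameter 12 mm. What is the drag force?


A = pi*(d/2)^2 = pi*(12/2000)^2 = 1.13097e-04 m^2
Fd = 0.5*Cd*rho*A*v^2 = 0.5*0.2*1.225*1.13097e-04*505^2 = 3.533 N

3.533 N


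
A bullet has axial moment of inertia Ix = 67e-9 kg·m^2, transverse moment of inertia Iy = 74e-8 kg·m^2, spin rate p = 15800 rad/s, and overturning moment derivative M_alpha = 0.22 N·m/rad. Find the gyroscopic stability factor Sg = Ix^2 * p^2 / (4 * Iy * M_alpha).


Sg = Ix^2 * p^2 / (4 * Iy * M_alpha) = (67e-9)^2 * 15800^2 / (4 * 74e-8 * 0.22) = 1.721

1.721


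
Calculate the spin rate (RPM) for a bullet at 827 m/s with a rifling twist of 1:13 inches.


twist_m = 13*0.0254 = 0.3302 m
spin = v/twist = 827/0.3302 = 2504.543 rev/s
RPM = spin*60 = 2504.543*60 ≈ 150273 RPM

150273 RPM


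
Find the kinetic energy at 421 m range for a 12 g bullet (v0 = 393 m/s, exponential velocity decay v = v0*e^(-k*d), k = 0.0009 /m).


v = v0*exp(-k*d) = 393*exp(-0.0009*421) = 269.053 m/s
E = 0.5*m*v^2 = 0.5*0.012*269.053^2 = 434.3 J

434.3 J


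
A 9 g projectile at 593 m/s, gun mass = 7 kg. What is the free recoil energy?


v_r = m_p*v_p/m_gun = 0.009*593/7 = 0.762429 m/s, E_r = 0.5*m_gun*v_r^2 = 0.5*7*0.762429^2 = 2.035 J

2.035 J


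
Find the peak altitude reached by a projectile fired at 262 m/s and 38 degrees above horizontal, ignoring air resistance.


H = (v0*sin(theta))^2 / (2g) = (262*sin(38°))^2 / (2*9.81) = 1326 m

1326 m


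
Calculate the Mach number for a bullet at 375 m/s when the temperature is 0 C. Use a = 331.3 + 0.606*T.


a = 331.3 + 0.606*(0) = 331.3 m/s
M = v/a = 375/331.3 = 1.132

1.132


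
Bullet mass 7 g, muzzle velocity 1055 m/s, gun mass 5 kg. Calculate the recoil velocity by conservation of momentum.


v_recoil = m_p * v_p / m_gun = 0.007 * 1055 / 5 = 1.477 m/s

1.477 m/s


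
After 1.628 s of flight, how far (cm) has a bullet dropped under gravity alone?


drop = 0.5*g*t^2 = 0.5*9.81*1.628^2 = 13.0001 m ≈ 1300 cm

1300 cm


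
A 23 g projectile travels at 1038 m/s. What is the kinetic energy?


E = 0.5*m*v^2 = 0.5*0.023*1038^2 = 12391 J

12391 J


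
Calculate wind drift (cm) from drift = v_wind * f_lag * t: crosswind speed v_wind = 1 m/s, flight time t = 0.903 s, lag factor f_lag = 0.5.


drift = v_wind * lag * t = 1 * 0.5 * 0.903 = 0.4515 m ≈ 45.15 cm

45.15 cm


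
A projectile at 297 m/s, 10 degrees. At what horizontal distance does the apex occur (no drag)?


R = v0^2*sin(2*theta)/g = 297^2*sin(2*10°)/9.81 = 3075.36 m
apex_dist = R/2 = 3075.36/2 = 1538 m

1538 m


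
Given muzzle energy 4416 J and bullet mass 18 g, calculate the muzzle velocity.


v = sqrt(2*E/m) = sqrt(2*4416/0.018) = 700.5 m/s

700.5 m/s


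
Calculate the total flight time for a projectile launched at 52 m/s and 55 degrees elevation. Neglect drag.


T = 2*v0*sin(theta)/g = 2*52*sin(55°)/9.81 = 8.684 s

8.684 s


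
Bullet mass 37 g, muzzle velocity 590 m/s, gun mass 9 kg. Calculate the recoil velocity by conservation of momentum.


v_recoil = m_p * v_p / m_gun = 0.037 * 590 / 9 = 2.426 m/s

2.426 m/s


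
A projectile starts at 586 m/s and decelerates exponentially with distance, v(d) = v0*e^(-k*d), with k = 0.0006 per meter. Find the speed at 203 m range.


v = v0*exp(-k*d) = 586*exp(-0.0006*203) = 518.8 m/s

518.8 m/s


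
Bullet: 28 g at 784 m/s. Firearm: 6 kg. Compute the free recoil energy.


v_r = m_p*v_p/m_gun = 0.028*784/6 = 3.65867 m/s, E_r = 0.5*m_gun*v_r^2 = 0.5*6*3.65867^2 = 40.16 J

40.16 J


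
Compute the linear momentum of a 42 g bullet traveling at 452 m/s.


p = m*v = 0.042*452 = 18.98 kg·m/s

18.98 kg·m/s


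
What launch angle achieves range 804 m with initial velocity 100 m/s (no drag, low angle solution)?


sin(2*theta) = R*g/v0^2 = 804*9.81/100^2 = 0.788724, theta = arcsin(0.788724)/2 = 26.03°

26.03 degrees


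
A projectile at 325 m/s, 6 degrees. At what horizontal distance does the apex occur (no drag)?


R = v0^2*sin(2*theta)/g = 325^2*sin(2*6°)/9.81 = 2238.6 m
apex_dist = R/2 = 2238.6/2 = 1119 m

1119 m


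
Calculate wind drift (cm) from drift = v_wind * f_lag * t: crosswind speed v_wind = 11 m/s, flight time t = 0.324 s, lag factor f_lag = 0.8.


drift = v_wind * lag * t = 11 * 0.8 * 0.324 = 2.8512 m ≈ 285.1 cm

285.1 cm


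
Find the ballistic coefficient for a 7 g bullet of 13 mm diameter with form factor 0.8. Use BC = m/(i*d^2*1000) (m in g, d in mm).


BC = m/(i*d^2*1000) = 7/(0.8 * 13^2 * 1000) = 5.178e-05

5.178e-05


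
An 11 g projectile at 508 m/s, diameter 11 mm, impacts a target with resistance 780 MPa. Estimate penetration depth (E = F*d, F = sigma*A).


A = pi*(d/2)^2 = pi*(11/2)^2 = 95.0332 mm^2
E = 0.5*m*v^2 = 0.5*0.011*508^2 = 1419.35 J
depth = E/(sigma*A) = 1419.35 J / (780 MPa * 95.0332 mm^2) = 1419.35/(780 * 95.0332) m = 0.0191479 m ≈ 19.15 mm

19.15 mm


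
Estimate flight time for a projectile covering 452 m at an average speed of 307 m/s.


t = d/v = 452/307 = 1.472 s

1.472 s


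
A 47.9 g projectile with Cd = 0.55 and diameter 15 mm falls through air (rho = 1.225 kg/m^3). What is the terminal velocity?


A = pi*(d/2)^2 = pi*(15/2000)^2 = 1.76715e-04 m^2
vt = sqrt(2mg/(Cd*rho*A)) = sqrt(2*0.0479*9.81/(0.55 * 1.225 * 1.76715e-04)) = 88.84 m/s

88.84 m/s


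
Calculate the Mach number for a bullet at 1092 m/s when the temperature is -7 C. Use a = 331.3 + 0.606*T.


a = 331.3 + 0.606*(-7) = 327.058 m/s
M = v/a = 1092/327.058 = 3.339

3.339


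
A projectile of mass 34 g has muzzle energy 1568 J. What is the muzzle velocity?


v = sqrt(2*E/m) = sqrt(2*1568/0.034) = 303.7 m/s

303.7 m/s


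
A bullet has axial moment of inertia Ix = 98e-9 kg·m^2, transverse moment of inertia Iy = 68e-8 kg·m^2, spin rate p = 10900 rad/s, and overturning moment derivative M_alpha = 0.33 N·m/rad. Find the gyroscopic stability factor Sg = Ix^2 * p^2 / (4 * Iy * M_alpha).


Sg = Ix^2 * p^2 / (4 * Iy * M_alpha) = (98e-9)^2 * 10900^2 / (4 * 68e-8 * 0.33) = 1.271

1.271


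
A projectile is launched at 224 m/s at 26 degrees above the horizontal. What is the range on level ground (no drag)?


R = v0^2 * sin(2*theta) / g = 224^2 * sin(2*26°) / 9.81 = 4031 m

4031 m


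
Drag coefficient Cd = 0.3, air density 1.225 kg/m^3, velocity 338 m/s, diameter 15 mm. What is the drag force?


A = pi*(d/2)^2 = pi*(15/2000)^2 = 1.76715e-04 m^2
Fd = 0.5*Cd*rho*A*v^2 = 0.5*0.3*1.225*1.76715e-04*338^2 = 3.71 N

3.71 N


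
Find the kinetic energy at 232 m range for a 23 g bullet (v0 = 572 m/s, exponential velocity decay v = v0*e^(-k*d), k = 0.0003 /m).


v = v0*exp(-k*d) = 572*exp(-0.0003*232) = 533.543 m/s
E = 0.5*m*v^2 = 0.5*0.023*533.543^2 = 3274 J

3274 J


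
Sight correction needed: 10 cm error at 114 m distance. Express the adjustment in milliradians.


1 mrad subtends 1 cm per 10 m of range, so adj = error_cm / (dist_m / 10) = 10 / (114/10) = 0.8772 mrad

0.8772 mrad


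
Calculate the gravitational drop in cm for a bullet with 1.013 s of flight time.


drop = 0.5*g*t^2 = 0.5*9.81*1.013^2 = 5.03336 m ≈ 503.3 cm

503.3 cm


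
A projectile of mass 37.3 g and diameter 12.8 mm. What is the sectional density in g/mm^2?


SD = m/d^2 = 37.3/12.8^2 = 0.2277 g/mm^2

0.2277 g/mm^2


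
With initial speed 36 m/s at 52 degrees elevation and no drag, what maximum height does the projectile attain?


H = (v0*sin(theta))^2 / (2g) = (36*sin(52°))^2 / (2*9.81) = 41.02 m

41.02 m


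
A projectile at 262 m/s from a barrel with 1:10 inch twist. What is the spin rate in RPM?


twist_m = 10*0.0254 = 0.254 m
spin = v/twist = 262/0.254 = 1031.496 rev/s
RPM = spin*60 = 1031.496*60 ≈ 61890 RPM

61890 RPM


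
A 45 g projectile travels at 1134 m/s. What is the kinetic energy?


E = 0.5*m*v^2 = 0.5*0.045*1134^2 = 28934 J

28934 J


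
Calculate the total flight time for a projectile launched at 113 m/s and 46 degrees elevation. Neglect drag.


T = 2*v0*sin(theta)/g = 2*113*sin(46°)/9.81 = 16.57 s

16.57 s


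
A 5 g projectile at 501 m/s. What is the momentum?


p = m*v = 0.005*501 = 2.505 kg·m/s

2.505 kg·m/s


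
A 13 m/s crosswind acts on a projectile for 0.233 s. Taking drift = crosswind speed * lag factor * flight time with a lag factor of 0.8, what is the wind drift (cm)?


drift = v_wind * lag * t = 13 * 0.8 * 0.233 = 2.4232 m ≈ 242.3 cm

242.3 cm


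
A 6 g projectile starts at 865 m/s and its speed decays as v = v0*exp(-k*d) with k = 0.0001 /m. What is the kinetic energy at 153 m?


v = v0*exp(-k*d) = 865*exp(-0.0001*153) = 851.866 m/s
E = 0.5*m*v^2 = 0.5*0.006*851.866^2 = 2177 J

2177 J


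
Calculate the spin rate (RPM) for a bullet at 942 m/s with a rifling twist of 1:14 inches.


twist_m = 14*0.0254 = 0.3556 m
spin = v/twist = 942/0.3556 = 2649.044 rev/s
RPM = spin*60 = 2649.044*60 ≈ 158943 RPM

158943 RPM


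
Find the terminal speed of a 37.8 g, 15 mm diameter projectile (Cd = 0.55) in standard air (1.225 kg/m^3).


A = pi*(d/2)^2 = pi*(15/2000)^2 = 1.76715e-04 m^2
vt = sqrt(2mg/(Cd*rho*A)) = sqrt(2*0.0378*9.81/(0.55 * 1.225 * 1.76715e-04)) = 78.92 m/s

78.92 m/s


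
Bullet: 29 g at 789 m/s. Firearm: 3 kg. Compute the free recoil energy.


v_r = m_p*v_p/m_gun = 0.029*789/3 = 7.627 m/s, E_r = 0.5*m_gun*v_r^2 = 0.5*3*7.627^2 = 87.26 J

87.26 J


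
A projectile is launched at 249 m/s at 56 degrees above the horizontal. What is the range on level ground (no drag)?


R = v0^2 * sin(2*theta) / g = 249^2 * sin(2*56°) / 9.81 = 5860 m

5860 m


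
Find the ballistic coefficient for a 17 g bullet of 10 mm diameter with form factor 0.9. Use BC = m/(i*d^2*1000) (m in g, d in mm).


BC = m/(i*d^2*1000) = 17/(0.9 * 10^2 * 1000) = 0.0001889

0.0001889


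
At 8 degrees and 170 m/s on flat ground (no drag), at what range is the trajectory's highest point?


R = v0^2*sin(2*theta)/g = 170^2*sin(2*8°)/9.81 = 812.02 m
apex_dist = R/2 = 812.02/2 = 406 m

406 m


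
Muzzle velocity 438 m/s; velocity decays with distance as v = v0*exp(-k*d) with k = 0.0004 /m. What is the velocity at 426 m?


v = v0*exp(-k*d) = 438*exp(-0.0004*426) = 369.4 m/s

369.4 m/s


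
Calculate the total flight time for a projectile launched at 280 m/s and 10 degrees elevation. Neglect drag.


T = 2*v0*sin(theta)/g = 2*280*sin(10°)/9.81 = 9.913 s

9.913 s


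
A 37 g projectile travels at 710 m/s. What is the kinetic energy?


E = 0.5*m*v^2 = 0.5*0.037*710^2 = 9326 J

9326 J


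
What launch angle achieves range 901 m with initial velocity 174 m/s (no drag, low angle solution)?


sin(2*theta) = R*g/v0^2 = 901*9.81/174^2 = 0.291941, theta = arcsin(0.291941)/2 = 8.487°

8.487 degrees


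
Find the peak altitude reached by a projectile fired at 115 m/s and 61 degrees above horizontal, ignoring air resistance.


H = (v0*sin(theta))^2 / (2g) = (115*sin(61°))^2 / (2*9.81) = 515.6 m

515.6 m


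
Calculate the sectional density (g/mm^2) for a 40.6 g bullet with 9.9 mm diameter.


SD = m/d^2 = 40.6/9.9^2 = 0.4142 g/mm^2

0.4142 g/mm^2


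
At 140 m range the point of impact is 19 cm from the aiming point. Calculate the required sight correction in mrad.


1 mrad subtends 1 cm per 10 m of range, so adj = error_cm / (dist_m / 10) = 19 / (140/10) = 1.357 mrad

1.357 mrad


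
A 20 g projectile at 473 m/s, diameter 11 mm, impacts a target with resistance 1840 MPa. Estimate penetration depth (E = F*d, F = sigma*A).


A = pi*(d/2)^2 = pi*(11/2)^2 = 95.0332 mm^2
E = 0.5*m*v^2 = 0.5*0.02*473^2 = 2237.29 J
depth = E/(sigma*A) = 2237.29 J / (1840 MPa * 95.0332 mm^2) = 2237.29/(1840 * 95.0332) m = 0.0127947 m ≈ 12.79 mm

12.79 mm


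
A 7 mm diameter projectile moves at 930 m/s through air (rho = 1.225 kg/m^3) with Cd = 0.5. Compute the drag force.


A = pi*(d/2)^2 = pi*(7/2000)^2 = 3.84845e-05 m^2
Fd = 0.5*Cd*rho*A*v^2 = 0.5*0.5*1.225*3.84845e-05*930^2 = 10.19 N

10.19 N


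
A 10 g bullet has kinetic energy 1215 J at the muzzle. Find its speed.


v = sqrt(2*E/m) = sqrt(2*1215/0.01) = 493 m/s

493 m/s


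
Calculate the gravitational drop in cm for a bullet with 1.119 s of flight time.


drop = 0.5*g*t^2 = 0.5*9.81*1.119^2 = 6.14185 m ≈ 614.2 cm

614.2 cm


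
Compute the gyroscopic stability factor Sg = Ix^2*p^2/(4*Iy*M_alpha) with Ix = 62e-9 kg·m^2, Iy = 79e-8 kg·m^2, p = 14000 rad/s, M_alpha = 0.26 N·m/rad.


Sg = Ix^2 * p^2 / (4 * Iy * M_alpha) = (62e-9)^2 * 14000^2 / (4 * 79e-8 * 0.26) = 0.917

0.917


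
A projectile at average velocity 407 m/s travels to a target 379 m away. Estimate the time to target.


t = d/v = 379/407 = 0.9312 s

0.9312 s


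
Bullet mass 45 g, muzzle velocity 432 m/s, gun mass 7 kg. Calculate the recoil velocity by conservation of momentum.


v_recoil = m_p * v_p / m_gun = 0.045 * 432 / 7 = 2.777 m/s

2.777 m/s


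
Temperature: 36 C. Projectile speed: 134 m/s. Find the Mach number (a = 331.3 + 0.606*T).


a = 331.3 + 0.606*(36) = 353.116 m/s
M = v/a = 134/353.116 = 0.3795

0.3795


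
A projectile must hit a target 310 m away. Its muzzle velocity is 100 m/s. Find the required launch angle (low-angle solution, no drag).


sin(2*theta) = R*g/v0^2 = 310*9.81/100^2 = 0.30411, theta = arcsin(0.30411)/2 = 8.852°

8.852 degrees


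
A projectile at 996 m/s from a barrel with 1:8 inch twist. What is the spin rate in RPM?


twist_m = 8*0.0254 = 0.2032 m
spin = v/twist = 996/0.2032 = 4901.575 rev/s
RPM = spin*60 = 4901.575*60 ≈ 294094 RPM

294094 RPM


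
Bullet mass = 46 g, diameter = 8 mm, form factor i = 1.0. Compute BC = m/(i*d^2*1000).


BC = m/(i*d^2*1000) = 46/(1.0 * 8^2 * 1000) = 0.0007187

0.0007187


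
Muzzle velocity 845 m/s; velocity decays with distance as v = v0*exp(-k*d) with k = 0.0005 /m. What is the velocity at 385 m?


v = v0*exp(-k*d) = 845*exp(-0.0005*385) = 697 m/s

697 m/s


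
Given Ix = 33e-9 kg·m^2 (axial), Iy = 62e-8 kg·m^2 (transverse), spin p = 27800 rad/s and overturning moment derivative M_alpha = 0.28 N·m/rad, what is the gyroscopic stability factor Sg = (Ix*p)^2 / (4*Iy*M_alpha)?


Sg = Ix^2 * p^2 / (4 * Iy * M_alpha) = (33e-9)^2 * 27800^2 / (4 * 62e-8 * 0.28) = 1.212

1.212


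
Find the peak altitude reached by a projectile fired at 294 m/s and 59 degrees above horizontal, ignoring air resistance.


H = (v0*sin(theta))^2 / (2g) = (294*sin(59°))^2 / (2*9.81) = 3237 m

3237 m


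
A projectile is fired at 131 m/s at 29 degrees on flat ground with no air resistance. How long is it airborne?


T = 2*v0*sin(theta)/g = 2*131*sin(29°)/9.81 = 12.95 s

12.95 s


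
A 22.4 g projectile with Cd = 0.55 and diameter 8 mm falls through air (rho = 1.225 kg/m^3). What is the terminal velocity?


A = pi*(d/2)^2 = pi*(8/2000)^2 = 5.02655e-05 m^2
vt = sqrt(2mg/(Cd*rho*A)) = sqrt(2*0.0224*9.81/(0.55 * 1.225 * 5.02655e-05)) = 113.9 m/s

113.9 m/s


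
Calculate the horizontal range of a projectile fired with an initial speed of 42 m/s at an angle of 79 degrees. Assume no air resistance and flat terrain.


R = v0^2 * sin(2*theta) / g = 42^2 * sin(2*79°) / 9.81 = 67.36 m

67.36 m


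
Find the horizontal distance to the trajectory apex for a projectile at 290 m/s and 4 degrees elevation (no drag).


R = v0^2*sin(2*theta)/g = 290^2*sin(2*4°)/9.81 = 1193.11 m
apex_dist = R/2 = 1193.11/2 = 596.6 m

596.6 m


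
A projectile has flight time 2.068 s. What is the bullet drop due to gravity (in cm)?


drop = 0.5*g*t^2 = 0.5*9.81*2.068^2 = 20.9768 m ≈ 2098 cm

2098 cm


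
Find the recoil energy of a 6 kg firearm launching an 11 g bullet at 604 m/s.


v_r = m_p*v_p/m_gun = 0.011*604/6 = 1.10733 m/s, E_r = 0.5*m_gun*v_r^2 = 0.5*6*1.10733^2 = 3.679 J

3.679 J


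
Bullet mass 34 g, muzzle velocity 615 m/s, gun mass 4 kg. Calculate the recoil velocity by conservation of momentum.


v_recoil = m_p * v_p / m_gun = 0.034 * 615 / 4 = 5.228 m/s

5.228 m/s


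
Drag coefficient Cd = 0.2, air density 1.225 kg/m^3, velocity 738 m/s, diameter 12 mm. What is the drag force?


A = pi*(d/2)^2 = pi*(12/2000)^2 = 1.13097e-04 m^2
Fd = 0.5*Cd*rho*A*v^2 = 0.5*0.2*1.225*1.13097e-04*738^2 = 7.546 N

7.546 N


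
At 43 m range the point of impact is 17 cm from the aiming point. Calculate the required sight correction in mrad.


1 mrad subtends 1 cm per 10 m of range, so adj = error_cm / (dist_m / 10) = 17 / (43/10) = 3.953 mrad

3.953 mrad


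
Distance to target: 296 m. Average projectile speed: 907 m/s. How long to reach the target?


t = d/v = 296/907 = 0.3264 s

0.3264 s


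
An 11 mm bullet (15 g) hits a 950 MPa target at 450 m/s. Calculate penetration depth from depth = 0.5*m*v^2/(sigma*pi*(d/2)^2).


A = pi*(d/2)^2 = pi*(11/2)^2 = 95.0332 mm^2
E = 0.5*m*v^2 = 0.5*0.015*450^2 = 1518.75 J
depth = E/(sigma*A) = 1518.75 J / (950 MPa * 95.0332 mm^2) = 1518.75/(950 * 95.0332) m = 0.0168224 m ≈ 16.82 mm

16.82 mm


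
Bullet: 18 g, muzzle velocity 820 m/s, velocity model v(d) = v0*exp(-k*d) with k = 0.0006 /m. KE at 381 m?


v = v0*exp(-k*d) = 820*exp(-0.0006*381) = 652.43 m/s
E = 0.5*m*v^2 = 0.5*0.018*652.43^2 = 3831 J

3831 J


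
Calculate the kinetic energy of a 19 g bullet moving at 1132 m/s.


E = 0.5*m*v^2 = 0.5*0.019*1132^2 = 12174 J

12174 J


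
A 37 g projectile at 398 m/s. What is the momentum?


p = m*v = 0.037*398 = 14.73 kg·m/s

14.73 kg·m/s


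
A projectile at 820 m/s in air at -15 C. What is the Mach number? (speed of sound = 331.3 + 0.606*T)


a = 331.3 + 0.606*(-15) = 322.21 m/s
M = v/a = 820/322.21 = 2.545

2.545


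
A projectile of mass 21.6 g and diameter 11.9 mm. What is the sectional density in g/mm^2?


SD = m/d^2 = 21.6/11.9^2 = 0.1525 g/mm^2

0.1525 g/mm^2


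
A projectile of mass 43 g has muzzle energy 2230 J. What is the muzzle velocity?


v = sqrt(2*E/m) = sqrt(2*2230/0.043) = 322.1 m/s

322.1 m/s


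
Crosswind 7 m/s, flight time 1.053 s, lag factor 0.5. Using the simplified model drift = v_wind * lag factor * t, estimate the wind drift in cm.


drift = v_wind * lag * t = 7 * 0.5 * 1.053 = 3.6855 m ≈ 368.5 cm

368.5 cm


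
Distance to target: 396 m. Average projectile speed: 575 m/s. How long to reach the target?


t = d/v = 396/575 = 0.6887 s

0.6887 s


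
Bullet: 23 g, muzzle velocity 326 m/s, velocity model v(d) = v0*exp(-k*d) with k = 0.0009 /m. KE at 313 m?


v = v0*exp(-k*d) = 326*exp(-0.0009*313) = 245.967 m/s
E = 0.5*m*v^2 = 0.5*0.023*245.967^2 = 695.7 J

695.7 J


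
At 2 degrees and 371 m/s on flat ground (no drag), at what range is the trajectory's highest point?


R = v0^2*sin(2*theta)/g = 371^2*sin(2*2°)/9.81 = 978.731 m
apex_dist = R/2 = 978.731/2 = 489.4 m

489.4 m


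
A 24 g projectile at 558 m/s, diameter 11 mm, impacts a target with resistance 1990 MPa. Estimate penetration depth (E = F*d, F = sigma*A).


A = pi*(d/2)^2 = pi*(11/2)^2 = 95.0332 mm^2
E = 0.5*m*v^2 = 0.5*0.024*558^2 = 3736.37 J
depth = E/(sigma*A) = 3736.37 J / (1990 MPa * 95.0332 mm^2) = 3736.37/(1990 * 95.0332) m = 0.019757 m ≈ 19.76 mm

19.76 mm


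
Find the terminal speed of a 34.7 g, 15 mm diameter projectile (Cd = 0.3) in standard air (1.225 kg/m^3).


A = pi*(d/2)^2 = pi*(15/2000)^2 = 1.76715e-04 m^2
vt = sqrt(2mg/(Cd*rho*A)) = sqrt(2*0.0347*9.81/(0.3 * 1.225 * 1.76715e-04)) = 102.4 m/s

102.4 m/s


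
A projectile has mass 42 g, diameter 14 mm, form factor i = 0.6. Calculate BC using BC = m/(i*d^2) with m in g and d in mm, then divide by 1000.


BC = m/(i*d^2*1000) = 42/(0.6 * 14^2 * 1000) = 0.0003571

0.0003571


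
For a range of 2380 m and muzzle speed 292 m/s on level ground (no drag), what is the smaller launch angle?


sin(2*theta) = R*g/v0^2 = 2380*9.81/292^2 = 0.27383, theta = arcsin(0.27383)/2 = 7.946°

7.946 degrees


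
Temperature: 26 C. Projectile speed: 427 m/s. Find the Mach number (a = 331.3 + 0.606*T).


a = 331.3 + 0.606*(26) = 347.056 m/s
M = v/a = 427/347.056 = 1.23

1.23


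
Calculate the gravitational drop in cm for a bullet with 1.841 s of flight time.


drop = 0.5*g*t^2 = 0.5*9.81*1.841^2 = 16.6244 m ≈ 1662 cm

1662 cm


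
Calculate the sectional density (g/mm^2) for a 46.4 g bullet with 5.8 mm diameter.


SD = m/d^2 = 46.4/5.8^2 = 1.379 g/mm^2

1.379 g/mm^2


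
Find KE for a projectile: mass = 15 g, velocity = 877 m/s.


E = 0.5*m*v^2 = 0.5*0.015*877^2 = 5768 J

5768 J


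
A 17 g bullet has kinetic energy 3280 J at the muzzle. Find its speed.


v = sqrt(2*E/m) = sqrt(2*3280/0.017) = 621.2 m/s

621.2 m/s


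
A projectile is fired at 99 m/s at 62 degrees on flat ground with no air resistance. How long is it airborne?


T = 2*v0*sin(theta)/g = 2*99*sin(62°)/9.81 = 17.82 s

17.82 s


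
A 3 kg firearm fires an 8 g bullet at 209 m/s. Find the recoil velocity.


v_recoil = m_p * v_p / m_gun = 0.008 * 209 / 3 = 0.5573 m/s

0.5573 m/s


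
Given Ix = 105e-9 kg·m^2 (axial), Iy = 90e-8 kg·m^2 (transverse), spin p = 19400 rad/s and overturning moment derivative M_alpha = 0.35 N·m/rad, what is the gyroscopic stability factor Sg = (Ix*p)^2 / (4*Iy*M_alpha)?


Sg = Ix^2 * p^2 / (4 * Iy * M_alpha) = (105e-9)^2 * 19400^2 / (4 * 90e-8 * 0.35) = 3.293

3.293


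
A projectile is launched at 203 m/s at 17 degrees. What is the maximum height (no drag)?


H = (v0*sin(theta))^2 / (2g) = (203*sin(17°))^2 / (2*9.81) = 179.5 m

179.5 m


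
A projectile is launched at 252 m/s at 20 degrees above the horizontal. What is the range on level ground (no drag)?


R = v0^2 * sin(2*theta) / g = 252^2 * sin(2*20°) / 9.81 = 4161 m

4161 m


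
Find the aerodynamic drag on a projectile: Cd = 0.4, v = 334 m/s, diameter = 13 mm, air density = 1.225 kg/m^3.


A = pi*(d/2)^2 = pi*(13/2000)^2 = 1.32732e-04 m^2
Fd = 0.5*Cd*rho*A*v^2 = 0.5*0.4*1.225*1.32732e-04*334^2 = 3.628 N

3.628 N


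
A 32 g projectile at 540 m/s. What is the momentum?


p = m*v = 0.032*540 = 17.28 kg·m/s

17.28 kg·m/s


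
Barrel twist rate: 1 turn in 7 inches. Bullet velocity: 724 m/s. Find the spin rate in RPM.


twist_m = 7*0.0254 = 0.1778 m
spin = v/twist = 724/0.1778 = 4071.991 rev/s
RPM = spin*60 = 4071.991*60 ≈ 244319 RPM

244319 RPM


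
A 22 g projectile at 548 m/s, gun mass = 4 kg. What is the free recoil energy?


v_r = m_p*v_p/m_gun = 0.022*548/4 = 3.014 m/s, E_r = 0.5*m_gun*v_r^2 = 0.5*4*3.014^2 = 18.17 J

18.17 J


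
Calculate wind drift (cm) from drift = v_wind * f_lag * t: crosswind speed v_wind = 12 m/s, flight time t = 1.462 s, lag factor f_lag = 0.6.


drift = v_wind * lag * t = 12 * 0.6 * 1.462 = 10.5264 m ≈ 1053 cm

1053 cm


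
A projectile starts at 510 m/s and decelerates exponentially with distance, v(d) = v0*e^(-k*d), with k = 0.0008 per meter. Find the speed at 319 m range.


v = v0*exp(-k*d) = 510*exp(-0.0008*319) = 395.1 m/s

395.1 m/s


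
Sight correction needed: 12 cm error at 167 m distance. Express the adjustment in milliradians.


1 mrad subtends 1 cm per 10 m of range, so adj = error_cm / (dist_m / 10) = 12 / (167/10) = 0.7186 mrad

0.7186 mrad


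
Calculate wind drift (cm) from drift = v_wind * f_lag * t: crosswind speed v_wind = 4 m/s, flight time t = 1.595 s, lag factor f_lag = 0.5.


drift = v_wind * lag * t = 4 * 0.5 * 1.595 = 3.19 m ≈ 319 cm

319 cm


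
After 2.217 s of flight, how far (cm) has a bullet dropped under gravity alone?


drop = 0.5*g*t^2 = 0.5*9.81*2.217^2 = 24.1085 m ≈ 2411 cm

2411 cm


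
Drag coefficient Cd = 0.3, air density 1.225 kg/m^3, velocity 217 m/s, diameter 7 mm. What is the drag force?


A = pi*(d/2)^2 = pi*(7/2000)^2 = 3.84845e-05 m^2
Fd = 0.5*Cd*rho*A*v^2 = 0.5*0.3*1.225*3.84845e-05*217^2 = 0.333 N

0.333 N


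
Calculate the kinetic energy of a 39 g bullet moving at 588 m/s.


E = 0.5*m*v^2 = 0.5*0.039*588^2 = 6742 J

6742 J


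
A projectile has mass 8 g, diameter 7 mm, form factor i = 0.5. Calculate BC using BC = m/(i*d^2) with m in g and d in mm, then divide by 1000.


BC = m/(i*d^2*1000) = 8/(0.5 * 7^2 * 1000) = 0.0003265

0.0003265


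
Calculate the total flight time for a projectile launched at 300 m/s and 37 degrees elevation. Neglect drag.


T = 2*v0*sin(theta)/g = 2*300*sin(37°)/9.81 = 36.81 s

36.81 s


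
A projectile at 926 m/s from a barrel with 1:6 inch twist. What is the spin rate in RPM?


twist_m = 6*0.0254 = 0.1524 m
spin = v/twist = 926/0.1524 = 6076.115 rev/s
RPM = spin*60 = 6076.115*60 ≈ 364567 RPM

364567 RPM


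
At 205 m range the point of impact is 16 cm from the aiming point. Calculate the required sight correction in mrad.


1 mrad subtends 1 cm per 10 m of range, so adj = error_cm / (dist_m / 10) = 16 / (205/10) = 0.7805 mrad

0.7805 mrad


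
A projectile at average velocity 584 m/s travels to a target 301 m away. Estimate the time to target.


t = d/v = 301/584 = 0.5154 s

0.5154 s


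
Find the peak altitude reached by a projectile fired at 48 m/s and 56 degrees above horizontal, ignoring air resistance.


H = (v0*sin(theta))^2 / (2g) = (48*sin(56°))^2 / (2*9.81) = 80.71 m

80.71 m


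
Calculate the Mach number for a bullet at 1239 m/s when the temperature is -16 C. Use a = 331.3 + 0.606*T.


a = 331.3 + 0.606*(-16) = 321.604 m/s
M = v/a = 1239/321.604 = 3.853

3.853


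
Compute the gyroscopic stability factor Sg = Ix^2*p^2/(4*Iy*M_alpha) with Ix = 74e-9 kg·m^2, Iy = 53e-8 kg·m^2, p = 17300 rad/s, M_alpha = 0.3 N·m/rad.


Sg = Ix^2 * p^2 / (4 * Iy * M_alpha) = (74e-9)^2 * 17300^2 / (4 * 53e-8 * 0.3) = 2.577

2.577


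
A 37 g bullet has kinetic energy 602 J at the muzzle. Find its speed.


v = sqrt(2*E/m) = sqrt(2*602/0.037) = 180.4 m/s

180.4 m/s


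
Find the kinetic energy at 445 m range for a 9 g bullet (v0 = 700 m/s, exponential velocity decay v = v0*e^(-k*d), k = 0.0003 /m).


v = v0*exp(-k*d) = 700*exp(-0.0003*445) = 612.519 m/s
E = 0.5*m*v^2 = 0.5*0.009*612.519^2 = 1688 J

1688 J


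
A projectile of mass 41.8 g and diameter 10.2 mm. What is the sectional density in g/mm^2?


SD = m/d^2 = 41.8/10.2^2 = 0.4018 g/mm^2

0.4018 g/mm^2


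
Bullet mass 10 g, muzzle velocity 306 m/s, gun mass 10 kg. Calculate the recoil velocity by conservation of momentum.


v_recoil = m_p * v_p / m_gun = 0.01 * 306 / 10 = 0.306 m/s

0.306 m/s


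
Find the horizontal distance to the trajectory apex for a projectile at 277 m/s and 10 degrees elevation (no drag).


R = v0^2*sin(2*theta)/g = 277^2*sin(2*10°)/9.81 = 2675.11 m
apex_dist = R/2 = 2675.11/2 = 1338 m

1338 m


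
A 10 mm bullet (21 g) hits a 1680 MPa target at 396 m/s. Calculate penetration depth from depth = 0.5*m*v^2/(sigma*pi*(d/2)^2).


A = pi*(d/2)^2 = pi*(10/2)^2 = 78.5398 mm^2
E = 0.5*m*v^2 = 0.5*0.021*396^2 = 1646.57 J
depth = E/(sigma*A) = 1646.57 J / (1680 MPa * 78.5398 mm^2) = 1646.57/(1680 * 78.5398) m = 0.012479 m ≈ 12.48 mm

12.48 mm


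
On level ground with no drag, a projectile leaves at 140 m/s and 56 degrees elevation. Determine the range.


R = v0^2 * sin(2*theta) / g = 140^2 * sin(2*56°) / 9.81 = 1852 m

1852 m


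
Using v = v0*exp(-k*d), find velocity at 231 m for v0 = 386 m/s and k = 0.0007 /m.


v = v0*exp(-k*d) = 386*exp(-0.0007*231) = 328.4 m/s

328.4 m/s


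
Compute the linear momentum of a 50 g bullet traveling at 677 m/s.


p = m*v = 0.05*677 = 33.85 kg·m/s

33.85 kg·m/s


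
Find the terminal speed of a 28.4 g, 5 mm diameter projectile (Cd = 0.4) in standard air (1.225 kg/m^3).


A = pi*(d/2)^2 = pi*(5/2000)^2 = 1.96350e-05 m^2
vt = sqrt(2mg/(Cd*rho*A)) = sqrt(2*0.0284*9.81/(0.4 * 1.225 * 1.96350e-05)) = 240.7 m/s

240.7 m/s


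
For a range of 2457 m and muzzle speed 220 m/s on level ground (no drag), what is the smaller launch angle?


sin(2*theta) = R*g/v0^2 = 2457*9.81/220^2 = 0.497999, theta = arcsin(0.497999)/2 = 14.93°

14.93 degrees


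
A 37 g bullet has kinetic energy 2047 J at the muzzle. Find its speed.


v = sqrt(2*E/m) = sqrt(2*2047/0.037) = 332.6 m/s

332.6 m/s


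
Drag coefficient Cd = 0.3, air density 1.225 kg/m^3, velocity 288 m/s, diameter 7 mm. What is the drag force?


A = pi*(d/2)^2 = pi*(7/2000)^2 = 3.84845e-05 m^2
Fd = 0.5*Cd*rho*A*v^2 = 0.5*0.3*1.225*3.84845e-05*288^2 = 0.5865 N

0.5865 N


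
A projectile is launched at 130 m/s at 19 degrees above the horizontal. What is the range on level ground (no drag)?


R = v0^2 * sin(2*theta) / g = 130^2 * sin(2*19°) / 9.81 = 1061 m

1061 m


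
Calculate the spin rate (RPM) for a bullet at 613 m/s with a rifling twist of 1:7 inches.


twist_m = 7*0.0254 = 0.1778 m
spin = v/twist = 613/0.1778 = 3447.694 rev/s
RPM = spin*60 = 3447.694*60 ≈ 206862 RPM

206862 RPM


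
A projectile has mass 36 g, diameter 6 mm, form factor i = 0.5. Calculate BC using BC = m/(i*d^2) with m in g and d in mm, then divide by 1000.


BC = m/(i*d^2*1000) = 36/(0.5 * 6^2 * 1000) = 0.002

0.002


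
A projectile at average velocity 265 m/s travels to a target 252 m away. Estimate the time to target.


t = d/v = 252/265 = 0.9509 s

0.9509 s


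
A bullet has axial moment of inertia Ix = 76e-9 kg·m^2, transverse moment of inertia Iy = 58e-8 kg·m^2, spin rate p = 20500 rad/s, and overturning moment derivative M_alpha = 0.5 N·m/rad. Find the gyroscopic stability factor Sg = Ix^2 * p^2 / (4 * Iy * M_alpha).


Sg = Ix^2 * p^2 / (4 * Iy * M_alpha) = (76e-9)^2 * 20500^2 / (4 * 58e-8 * 0.5) = 2.093

2.093


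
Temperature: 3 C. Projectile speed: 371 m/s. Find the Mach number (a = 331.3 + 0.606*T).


a = 331.3 + 0.606*(3) = 333.118 m/s
M = v/a = 371/333.118 = 1.114

1.114


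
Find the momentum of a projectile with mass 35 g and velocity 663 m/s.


p = m*v = 0.035*663 = 23.21 kg·m/s

23.21 kg·m/s


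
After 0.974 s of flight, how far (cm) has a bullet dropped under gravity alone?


drop = 0.5*g*t^2 = 0.5*9.81*0.974^2 = 4.65326 m ≈ 465.3 cm

465.3 cm


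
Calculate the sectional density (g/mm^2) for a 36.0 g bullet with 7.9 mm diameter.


SD = m/d^2 = 36.0/7.9^2 = 0.5768 g/mm^2

0.5768 g/mm^2


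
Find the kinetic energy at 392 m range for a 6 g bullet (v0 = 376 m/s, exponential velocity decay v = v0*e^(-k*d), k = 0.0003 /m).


v = v0*exp(-k*d) = 376*exp(-0.0003*392) = 334.283 m/s
E = 0.5*m*v^2 = 0.5*0.006*334.283^2 = 335.2 J

335.2 J


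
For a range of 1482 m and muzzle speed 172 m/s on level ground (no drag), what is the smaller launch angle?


sin(2*theta) = R*g/v0^2 = 1482*9.81/172^2 = 0.491428, theta = arcsin(0.491428)/2 = 14.72°

14.72 degrees


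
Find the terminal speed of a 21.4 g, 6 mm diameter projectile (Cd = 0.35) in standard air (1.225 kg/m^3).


A = pi*(d/2)^2 = pi*(6/2000)^2 = 2.82743e-05 m^2
vt = sqrt(2mg/(Cd*rho*A)) = sqrt(2*0.0214*9.81/(0.35 * 1.225 * 2.82743e-05)) = 186.1 m/s

186.1 m/s


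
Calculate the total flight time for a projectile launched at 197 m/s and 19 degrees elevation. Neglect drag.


T = 2*v0*sin(theta)/g = 2*197*sin(19°)/9.81 = 13.08 s

13.08 s


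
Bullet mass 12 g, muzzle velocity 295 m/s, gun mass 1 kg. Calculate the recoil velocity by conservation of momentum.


v_recoil = m_p * v_p / m_gun = 0.012 * 295 / 1 = 3.54 m/s

3.54 m/s


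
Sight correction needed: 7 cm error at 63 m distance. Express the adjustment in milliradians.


1 mrad subtends 1 cm per 10 m of range, so adj = error_cm / (dist_m / 10) = 7 / (63/10) = 1.111 mrad

1.111 mrad


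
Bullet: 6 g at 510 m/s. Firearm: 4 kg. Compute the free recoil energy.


v_r = m_p*v_p/m_gun = 0.006*510/4 = 0.765 m/s, E_r = 0.5*m_gun*v_r^2 = 0.5*4*0.765^2 = 1.17 J

1.17 J
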